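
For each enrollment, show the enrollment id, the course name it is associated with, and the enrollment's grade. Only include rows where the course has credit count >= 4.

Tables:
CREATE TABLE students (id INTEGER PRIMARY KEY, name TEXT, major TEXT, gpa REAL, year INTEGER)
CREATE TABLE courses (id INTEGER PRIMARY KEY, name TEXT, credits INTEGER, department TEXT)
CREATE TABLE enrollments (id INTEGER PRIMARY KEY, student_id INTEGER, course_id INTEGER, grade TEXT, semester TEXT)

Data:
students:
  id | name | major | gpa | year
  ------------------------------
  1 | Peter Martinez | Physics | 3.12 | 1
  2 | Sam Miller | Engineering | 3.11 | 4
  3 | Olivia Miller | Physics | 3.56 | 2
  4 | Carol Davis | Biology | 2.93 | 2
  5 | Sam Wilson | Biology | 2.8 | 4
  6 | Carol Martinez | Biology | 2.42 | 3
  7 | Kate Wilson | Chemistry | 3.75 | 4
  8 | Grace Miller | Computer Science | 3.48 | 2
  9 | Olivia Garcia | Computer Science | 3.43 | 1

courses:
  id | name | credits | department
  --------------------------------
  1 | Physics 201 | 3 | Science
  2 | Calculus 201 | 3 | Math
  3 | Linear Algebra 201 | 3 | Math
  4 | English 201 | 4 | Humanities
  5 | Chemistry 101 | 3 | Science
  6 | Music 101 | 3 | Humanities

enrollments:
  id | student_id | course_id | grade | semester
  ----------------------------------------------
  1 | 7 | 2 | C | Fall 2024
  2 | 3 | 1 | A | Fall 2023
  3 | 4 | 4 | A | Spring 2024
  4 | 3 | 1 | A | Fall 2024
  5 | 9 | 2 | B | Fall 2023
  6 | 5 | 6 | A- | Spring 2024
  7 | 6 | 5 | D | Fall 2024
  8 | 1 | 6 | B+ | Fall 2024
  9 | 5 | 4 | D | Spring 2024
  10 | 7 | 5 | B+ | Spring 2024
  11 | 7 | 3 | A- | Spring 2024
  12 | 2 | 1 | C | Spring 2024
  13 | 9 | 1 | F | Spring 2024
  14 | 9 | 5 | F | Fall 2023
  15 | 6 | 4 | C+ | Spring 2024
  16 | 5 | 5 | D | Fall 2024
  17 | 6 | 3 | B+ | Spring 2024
SELECT c.id, p.name AS course, c.grade FROM enrollments c JOIN courses p ON c.course_id = p.id WHERE p.credits >= 4

Execution result:
id | course | grade
3 | English 201 | A
9 | English 201 | D
15 | English 201 | C+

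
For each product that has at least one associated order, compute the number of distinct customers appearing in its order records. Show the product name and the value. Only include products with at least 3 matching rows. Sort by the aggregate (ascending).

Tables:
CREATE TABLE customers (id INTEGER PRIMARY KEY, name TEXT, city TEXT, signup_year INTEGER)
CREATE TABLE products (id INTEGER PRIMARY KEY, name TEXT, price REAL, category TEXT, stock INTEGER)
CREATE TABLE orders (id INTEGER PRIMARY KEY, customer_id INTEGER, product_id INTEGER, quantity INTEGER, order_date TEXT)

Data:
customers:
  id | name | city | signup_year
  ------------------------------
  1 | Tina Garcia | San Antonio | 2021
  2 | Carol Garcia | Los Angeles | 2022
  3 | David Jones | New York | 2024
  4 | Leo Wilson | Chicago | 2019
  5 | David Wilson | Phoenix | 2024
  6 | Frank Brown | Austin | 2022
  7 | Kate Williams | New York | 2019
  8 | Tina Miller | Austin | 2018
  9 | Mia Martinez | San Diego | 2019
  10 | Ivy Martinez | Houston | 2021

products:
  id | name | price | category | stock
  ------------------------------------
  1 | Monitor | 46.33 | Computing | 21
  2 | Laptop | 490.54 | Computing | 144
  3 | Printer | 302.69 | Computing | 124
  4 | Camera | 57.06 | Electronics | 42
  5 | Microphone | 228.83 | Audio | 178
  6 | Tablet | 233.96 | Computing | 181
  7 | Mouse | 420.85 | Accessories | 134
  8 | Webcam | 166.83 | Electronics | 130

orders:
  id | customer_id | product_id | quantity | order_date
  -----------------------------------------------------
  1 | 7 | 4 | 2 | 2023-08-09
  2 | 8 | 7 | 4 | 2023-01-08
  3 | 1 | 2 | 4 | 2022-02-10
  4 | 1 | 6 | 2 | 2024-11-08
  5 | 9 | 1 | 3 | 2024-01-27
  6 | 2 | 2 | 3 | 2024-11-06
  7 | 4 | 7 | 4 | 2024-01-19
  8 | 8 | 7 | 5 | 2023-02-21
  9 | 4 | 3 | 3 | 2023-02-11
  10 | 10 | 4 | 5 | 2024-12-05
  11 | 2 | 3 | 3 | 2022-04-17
SELECT p.name, COUNT(DISTINCT c.customer_id) AS distinct_customer_count FROM orders c JOIN products p ON c.product_id = p.id GROUP BY p.id, p.name HAVING COUNT(*) >= 3 ORDER BY distinct_customer_count ASC

Execution result:
name | distinct_customer_count
Mouse | 2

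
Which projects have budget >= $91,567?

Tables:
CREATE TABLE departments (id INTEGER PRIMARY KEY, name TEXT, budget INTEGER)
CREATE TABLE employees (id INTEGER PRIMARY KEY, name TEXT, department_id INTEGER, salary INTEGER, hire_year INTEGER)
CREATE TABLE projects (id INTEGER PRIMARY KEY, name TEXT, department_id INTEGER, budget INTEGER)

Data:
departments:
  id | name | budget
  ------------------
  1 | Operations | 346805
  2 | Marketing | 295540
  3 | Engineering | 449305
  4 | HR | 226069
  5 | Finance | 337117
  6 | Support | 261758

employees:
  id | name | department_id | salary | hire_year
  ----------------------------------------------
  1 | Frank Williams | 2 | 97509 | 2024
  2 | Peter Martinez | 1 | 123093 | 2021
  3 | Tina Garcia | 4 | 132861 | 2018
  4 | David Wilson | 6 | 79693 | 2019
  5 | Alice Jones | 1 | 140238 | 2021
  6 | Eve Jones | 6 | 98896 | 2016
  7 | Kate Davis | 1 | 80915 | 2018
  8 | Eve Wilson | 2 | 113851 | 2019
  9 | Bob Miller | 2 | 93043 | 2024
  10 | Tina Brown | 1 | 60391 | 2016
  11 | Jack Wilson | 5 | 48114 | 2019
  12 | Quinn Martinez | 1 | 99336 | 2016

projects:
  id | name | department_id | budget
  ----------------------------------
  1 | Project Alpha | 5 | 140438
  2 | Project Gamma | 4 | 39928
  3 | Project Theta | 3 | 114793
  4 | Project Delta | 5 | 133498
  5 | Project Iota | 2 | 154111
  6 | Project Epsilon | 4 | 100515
SELECT name, budget FROM projects WHERE budget >= 91567

Execution result:
name | budget
Project Alpha | 140438
Project Theta | 114793
Project Delta | 133498
Project Iota | 154111
Project Epsilon | 100515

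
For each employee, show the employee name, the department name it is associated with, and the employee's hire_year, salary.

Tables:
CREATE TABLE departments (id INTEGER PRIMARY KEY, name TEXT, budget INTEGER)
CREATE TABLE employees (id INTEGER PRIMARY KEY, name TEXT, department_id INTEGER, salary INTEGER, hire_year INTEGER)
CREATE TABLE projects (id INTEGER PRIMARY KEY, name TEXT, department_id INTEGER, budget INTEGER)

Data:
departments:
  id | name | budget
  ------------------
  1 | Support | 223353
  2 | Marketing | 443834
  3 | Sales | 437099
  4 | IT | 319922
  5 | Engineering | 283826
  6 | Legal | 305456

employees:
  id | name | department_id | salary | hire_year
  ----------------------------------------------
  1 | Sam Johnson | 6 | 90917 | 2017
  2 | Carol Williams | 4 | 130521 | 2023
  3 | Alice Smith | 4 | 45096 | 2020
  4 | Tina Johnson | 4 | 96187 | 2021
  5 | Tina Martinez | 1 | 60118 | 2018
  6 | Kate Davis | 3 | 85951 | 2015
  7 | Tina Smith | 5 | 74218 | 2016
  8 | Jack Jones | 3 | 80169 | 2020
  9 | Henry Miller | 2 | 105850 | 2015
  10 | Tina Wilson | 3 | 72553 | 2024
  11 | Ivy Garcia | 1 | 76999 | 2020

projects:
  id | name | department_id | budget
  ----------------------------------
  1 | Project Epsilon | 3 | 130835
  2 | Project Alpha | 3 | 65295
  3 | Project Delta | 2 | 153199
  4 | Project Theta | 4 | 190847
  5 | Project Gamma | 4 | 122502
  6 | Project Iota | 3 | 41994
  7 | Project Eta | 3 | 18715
SELECT c.name, p.name AS department, c.hire_year, c.salary FROM employees c JOIN departments p ON c.department_id = p.id

Execution result:
name | department | hire_year | salary
Sam Johnson | Legal | 2017 | 90917
Carol Williams | IT | 2023 | 130521
Alice Smith | IT | 2020 | 45096
Tina Johnson | IT | 2021 | 96187
Tina Martinez | Support | 2018 | 60118
Kate Davis | Sales | 2015 | 85951
Tina Smith | Engineering | 2016 | 74218
Jack Jones | Sales | 2020 | 80169
Henry Miller | Marketing | 2015 | 105850
Tina Wilson | Sales | 2024 | 72553
Ivy Garcia | Support | 2020 | 76999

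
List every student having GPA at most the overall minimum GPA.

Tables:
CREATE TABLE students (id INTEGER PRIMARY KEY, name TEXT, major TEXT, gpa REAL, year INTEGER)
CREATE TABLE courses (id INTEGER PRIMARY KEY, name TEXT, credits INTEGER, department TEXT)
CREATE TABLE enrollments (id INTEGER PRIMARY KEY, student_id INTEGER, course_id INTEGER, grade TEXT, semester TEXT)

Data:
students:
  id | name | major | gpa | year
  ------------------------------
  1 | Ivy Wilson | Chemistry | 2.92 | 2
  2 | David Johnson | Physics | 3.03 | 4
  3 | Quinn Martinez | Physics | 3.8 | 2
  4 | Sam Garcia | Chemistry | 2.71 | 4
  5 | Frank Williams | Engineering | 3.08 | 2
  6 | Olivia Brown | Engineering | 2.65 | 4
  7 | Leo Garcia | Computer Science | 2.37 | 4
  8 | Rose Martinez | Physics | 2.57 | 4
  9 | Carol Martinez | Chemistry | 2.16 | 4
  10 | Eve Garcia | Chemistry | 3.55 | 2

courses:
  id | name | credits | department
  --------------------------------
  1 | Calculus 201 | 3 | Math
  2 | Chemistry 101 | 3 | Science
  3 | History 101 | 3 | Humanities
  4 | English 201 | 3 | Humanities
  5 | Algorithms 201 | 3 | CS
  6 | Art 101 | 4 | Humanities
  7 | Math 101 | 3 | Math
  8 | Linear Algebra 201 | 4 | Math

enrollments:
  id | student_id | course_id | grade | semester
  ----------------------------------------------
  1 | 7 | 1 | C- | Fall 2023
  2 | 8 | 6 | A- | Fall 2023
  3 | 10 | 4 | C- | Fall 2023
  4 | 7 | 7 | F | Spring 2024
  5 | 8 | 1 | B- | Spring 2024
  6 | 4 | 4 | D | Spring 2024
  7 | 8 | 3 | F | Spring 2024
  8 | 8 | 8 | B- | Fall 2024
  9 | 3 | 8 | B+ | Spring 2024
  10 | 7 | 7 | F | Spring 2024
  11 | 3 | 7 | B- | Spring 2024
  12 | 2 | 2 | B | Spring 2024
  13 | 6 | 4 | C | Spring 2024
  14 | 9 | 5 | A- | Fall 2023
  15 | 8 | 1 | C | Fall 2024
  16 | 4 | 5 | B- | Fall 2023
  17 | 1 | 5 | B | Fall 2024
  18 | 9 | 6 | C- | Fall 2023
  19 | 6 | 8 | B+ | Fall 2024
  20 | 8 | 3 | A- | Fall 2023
SELECT name, gpa FROM students WHERE gpa <= (SELECT MIN(gpa) FROM students)

Execution result:
name | gpa
Carol Martinez | 2.16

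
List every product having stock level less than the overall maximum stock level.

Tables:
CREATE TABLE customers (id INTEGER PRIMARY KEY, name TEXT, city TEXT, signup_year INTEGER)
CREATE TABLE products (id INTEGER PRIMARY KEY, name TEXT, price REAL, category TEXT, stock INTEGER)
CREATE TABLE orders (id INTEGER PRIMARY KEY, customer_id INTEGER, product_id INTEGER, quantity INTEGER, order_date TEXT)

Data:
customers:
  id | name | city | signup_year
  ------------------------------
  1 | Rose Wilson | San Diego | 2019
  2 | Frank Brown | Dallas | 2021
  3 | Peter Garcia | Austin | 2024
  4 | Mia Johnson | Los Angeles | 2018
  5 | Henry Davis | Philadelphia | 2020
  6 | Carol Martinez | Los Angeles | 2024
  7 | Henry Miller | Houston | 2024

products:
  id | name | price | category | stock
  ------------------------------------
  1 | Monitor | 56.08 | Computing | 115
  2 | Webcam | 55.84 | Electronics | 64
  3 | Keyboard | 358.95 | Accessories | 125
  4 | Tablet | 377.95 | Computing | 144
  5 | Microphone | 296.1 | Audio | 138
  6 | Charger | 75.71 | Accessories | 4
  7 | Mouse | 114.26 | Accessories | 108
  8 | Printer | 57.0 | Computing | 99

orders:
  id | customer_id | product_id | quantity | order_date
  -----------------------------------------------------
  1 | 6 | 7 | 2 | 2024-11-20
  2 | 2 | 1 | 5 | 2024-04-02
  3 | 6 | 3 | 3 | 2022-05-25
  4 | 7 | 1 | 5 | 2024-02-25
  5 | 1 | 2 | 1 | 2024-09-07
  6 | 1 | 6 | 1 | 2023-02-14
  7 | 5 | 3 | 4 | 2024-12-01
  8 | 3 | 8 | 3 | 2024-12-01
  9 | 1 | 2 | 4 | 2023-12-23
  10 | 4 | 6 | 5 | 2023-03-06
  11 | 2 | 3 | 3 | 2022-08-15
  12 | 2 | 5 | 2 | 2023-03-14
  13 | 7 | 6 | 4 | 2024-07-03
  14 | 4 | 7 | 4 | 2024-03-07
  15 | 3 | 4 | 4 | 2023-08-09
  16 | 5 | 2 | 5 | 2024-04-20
SELECT name, stock FROM products WHERE stock < (SELECT MAX(stock) FROM products)

Execution result:
name | stock
Monitor | 115
Webcam | 64
Keyboard | 125
Microphone | 138
Charger | 4
Mouse | 108
Printer | 99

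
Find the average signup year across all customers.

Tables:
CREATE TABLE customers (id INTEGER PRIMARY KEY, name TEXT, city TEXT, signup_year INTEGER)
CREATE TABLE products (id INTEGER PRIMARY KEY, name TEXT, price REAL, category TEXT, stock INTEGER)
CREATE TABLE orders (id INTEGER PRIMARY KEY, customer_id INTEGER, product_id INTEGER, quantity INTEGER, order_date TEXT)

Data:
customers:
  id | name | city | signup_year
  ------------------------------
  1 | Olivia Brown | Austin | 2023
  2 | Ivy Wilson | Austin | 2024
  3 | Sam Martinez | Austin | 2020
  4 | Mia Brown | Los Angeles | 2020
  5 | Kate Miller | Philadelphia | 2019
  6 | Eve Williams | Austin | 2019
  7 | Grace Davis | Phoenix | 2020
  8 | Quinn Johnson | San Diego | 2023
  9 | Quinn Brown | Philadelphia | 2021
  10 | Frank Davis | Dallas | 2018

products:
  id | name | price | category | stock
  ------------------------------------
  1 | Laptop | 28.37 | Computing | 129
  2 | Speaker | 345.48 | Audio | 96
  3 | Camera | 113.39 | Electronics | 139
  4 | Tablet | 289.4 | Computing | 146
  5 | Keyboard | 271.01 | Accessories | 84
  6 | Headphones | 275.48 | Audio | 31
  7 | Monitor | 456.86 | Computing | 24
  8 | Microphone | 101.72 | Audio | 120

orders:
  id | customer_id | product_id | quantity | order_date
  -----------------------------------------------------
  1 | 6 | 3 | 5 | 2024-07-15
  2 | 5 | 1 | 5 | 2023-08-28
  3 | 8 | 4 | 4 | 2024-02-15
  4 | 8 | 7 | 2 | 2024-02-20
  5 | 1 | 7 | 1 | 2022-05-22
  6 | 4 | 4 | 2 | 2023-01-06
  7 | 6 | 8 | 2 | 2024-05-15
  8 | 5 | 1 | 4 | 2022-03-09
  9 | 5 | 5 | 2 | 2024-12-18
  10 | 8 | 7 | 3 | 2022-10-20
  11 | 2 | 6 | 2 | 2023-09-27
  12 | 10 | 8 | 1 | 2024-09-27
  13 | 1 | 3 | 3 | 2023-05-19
SELECT AVG(signup_year) FROM customers

Execution result:
2020.70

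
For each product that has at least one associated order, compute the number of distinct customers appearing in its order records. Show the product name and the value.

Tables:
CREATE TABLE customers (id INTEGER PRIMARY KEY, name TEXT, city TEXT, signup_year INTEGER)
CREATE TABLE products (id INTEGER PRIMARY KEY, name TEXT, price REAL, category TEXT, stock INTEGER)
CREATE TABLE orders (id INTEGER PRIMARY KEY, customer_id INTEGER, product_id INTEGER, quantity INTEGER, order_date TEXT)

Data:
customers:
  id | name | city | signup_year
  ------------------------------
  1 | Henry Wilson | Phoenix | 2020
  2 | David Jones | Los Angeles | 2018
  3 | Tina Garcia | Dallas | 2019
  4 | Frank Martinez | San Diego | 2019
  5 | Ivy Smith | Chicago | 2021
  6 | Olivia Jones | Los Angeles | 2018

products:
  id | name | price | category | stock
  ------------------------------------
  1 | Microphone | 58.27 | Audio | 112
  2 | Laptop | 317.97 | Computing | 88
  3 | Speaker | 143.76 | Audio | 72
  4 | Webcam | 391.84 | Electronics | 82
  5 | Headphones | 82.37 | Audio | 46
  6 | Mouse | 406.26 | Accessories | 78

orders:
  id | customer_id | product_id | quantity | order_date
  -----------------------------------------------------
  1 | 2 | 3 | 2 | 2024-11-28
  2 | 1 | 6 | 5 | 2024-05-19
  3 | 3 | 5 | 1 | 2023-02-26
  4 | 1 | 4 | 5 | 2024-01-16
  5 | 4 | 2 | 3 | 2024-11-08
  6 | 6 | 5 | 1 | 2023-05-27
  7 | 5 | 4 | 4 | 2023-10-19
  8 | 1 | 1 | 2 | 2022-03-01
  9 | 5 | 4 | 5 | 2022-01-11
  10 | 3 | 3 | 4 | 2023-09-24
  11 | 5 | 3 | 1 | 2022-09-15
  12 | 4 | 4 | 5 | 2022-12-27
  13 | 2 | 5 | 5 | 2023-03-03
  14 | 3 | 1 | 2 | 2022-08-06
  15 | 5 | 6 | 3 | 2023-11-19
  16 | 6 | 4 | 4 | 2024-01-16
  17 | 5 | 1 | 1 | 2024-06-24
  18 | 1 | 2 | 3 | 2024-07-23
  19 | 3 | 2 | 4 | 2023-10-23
SELECT p.name, COUNT(DISTINCT c.customer_id) AS distinct_customer_count FROM orders c JOIN products p ON c.product_id = p.id GROUP BY p.id, p.name

Execution result:
name | distinct_customer_count
Microphone | 3
Laptop | 3
Speaker | 3
Webcam | 4
Headphones | 3
Mouse | 2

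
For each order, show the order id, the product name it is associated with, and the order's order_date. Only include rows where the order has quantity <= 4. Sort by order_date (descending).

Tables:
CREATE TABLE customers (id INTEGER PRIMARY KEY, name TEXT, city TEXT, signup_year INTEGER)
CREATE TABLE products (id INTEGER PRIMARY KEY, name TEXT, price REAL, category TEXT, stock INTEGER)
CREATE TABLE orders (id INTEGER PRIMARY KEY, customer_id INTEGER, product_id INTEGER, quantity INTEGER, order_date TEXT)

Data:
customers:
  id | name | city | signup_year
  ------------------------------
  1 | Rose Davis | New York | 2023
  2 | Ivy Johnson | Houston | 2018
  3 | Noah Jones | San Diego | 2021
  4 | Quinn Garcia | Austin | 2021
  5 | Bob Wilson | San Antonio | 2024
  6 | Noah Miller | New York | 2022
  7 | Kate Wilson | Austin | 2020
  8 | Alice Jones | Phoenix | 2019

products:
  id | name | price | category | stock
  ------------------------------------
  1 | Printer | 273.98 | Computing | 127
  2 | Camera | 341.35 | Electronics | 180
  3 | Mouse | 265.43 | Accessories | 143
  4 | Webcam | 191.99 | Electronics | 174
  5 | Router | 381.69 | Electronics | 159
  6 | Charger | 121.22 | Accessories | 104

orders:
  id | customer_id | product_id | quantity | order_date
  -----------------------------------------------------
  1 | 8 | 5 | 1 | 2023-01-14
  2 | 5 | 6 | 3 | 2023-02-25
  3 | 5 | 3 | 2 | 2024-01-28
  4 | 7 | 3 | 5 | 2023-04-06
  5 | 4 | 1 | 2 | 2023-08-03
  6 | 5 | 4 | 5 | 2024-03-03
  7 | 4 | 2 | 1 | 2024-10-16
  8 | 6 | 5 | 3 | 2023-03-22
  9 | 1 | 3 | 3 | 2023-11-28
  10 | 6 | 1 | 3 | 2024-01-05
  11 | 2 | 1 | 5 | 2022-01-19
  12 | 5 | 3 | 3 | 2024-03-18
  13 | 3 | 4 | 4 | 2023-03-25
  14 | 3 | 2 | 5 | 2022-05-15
SELECT c.id, p.name AS product, c.order_date FROM orders c JOIN products p ON c.product_id = p.id WHERE c.quantity <= 4 ORDER BY c.order_date DESC

Execution result:
id | product | order_date
7 | Camera | 2024-10-16
12 | Mouse | 2024-03-18
3 | Mouse | 2024-01-28
10 | Printer | 2024-01-05
9 | Mouse | 2023-11-28
5 | Printer | 2023-08-03
13 | Webcam | 2023-03-25
8 | Router | 2023-03-22
2 | Charger | 2023-02-25
1 | Router | 2023-01-14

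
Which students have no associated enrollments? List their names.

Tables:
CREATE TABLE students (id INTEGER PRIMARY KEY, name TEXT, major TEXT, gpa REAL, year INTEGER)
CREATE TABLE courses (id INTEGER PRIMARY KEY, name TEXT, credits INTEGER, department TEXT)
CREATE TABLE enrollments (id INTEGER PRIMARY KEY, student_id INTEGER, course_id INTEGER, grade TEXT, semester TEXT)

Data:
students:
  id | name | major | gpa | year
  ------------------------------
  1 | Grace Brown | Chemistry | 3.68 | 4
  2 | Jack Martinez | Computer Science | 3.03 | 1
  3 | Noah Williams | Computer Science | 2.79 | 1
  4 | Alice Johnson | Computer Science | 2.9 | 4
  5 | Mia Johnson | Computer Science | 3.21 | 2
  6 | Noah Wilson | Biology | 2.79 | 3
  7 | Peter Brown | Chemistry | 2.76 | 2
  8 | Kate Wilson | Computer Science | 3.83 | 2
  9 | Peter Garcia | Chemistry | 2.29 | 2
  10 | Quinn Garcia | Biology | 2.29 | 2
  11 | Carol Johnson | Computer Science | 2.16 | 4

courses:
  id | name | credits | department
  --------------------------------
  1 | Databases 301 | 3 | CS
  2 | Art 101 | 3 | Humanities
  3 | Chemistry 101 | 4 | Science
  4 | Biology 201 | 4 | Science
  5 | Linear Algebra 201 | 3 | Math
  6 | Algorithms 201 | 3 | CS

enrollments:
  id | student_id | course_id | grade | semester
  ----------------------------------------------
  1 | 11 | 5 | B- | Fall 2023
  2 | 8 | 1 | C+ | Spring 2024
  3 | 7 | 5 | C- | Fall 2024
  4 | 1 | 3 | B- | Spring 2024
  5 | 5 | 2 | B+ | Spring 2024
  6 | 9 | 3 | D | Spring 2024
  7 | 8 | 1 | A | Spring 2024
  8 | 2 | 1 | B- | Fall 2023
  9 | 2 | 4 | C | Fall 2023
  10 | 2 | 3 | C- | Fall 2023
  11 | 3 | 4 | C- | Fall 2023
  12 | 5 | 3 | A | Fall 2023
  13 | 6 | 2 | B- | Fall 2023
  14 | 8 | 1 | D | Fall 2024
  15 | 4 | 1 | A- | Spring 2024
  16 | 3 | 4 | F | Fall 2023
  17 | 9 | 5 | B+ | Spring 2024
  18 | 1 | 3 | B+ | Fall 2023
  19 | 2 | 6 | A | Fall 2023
SELECT p.name FROM students p LEFT JOIN enrollments c ON c.student_id = p.id WHERE c.id IS NULL

Execution result:
Quinn Garcia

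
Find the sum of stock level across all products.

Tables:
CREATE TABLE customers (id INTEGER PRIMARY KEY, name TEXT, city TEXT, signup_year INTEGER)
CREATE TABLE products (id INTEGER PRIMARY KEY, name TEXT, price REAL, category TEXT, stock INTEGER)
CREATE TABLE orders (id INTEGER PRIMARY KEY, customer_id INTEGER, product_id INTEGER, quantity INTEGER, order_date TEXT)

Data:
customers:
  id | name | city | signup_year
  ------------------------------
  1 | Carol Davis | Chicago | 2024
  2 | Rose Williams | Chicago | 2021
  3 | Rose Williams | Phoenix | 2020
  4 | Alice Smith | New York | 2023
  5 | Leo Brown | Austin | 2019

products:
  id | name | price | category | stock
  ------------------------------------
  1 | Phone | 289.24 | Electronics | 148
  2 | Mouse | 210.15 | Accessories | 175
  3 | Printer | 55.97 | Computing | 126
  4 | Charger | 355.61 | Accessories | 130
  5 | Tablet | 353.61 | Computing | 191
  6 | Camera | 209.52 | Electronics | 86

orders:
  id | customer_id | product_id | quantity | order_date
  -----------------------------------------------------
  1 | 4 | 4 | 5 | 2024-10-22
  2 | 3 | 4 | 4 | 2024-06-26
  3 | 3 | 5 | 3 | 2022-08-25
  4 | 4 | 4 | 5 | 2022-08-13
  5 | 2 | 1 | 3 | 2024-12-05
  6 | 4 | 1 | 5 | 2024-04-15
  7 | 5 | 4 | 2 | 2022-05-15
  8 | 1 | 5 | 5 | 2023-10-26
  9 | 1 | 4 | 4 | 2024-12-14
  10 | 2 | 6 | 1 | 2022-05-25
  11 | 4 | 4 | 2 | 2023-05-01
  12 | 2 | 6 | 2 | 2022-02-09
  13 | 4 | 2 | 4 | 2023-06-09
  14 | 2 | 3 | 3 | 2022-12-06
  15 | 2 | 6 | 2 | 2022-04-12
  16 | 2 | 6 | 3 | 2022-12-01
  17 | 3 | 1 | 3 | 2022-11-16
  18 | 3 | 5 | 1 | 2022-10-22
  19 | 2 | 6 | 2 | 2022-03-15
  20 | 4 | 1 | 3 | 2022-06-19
SELECT SUM(stock) FROM products

Execution result:
856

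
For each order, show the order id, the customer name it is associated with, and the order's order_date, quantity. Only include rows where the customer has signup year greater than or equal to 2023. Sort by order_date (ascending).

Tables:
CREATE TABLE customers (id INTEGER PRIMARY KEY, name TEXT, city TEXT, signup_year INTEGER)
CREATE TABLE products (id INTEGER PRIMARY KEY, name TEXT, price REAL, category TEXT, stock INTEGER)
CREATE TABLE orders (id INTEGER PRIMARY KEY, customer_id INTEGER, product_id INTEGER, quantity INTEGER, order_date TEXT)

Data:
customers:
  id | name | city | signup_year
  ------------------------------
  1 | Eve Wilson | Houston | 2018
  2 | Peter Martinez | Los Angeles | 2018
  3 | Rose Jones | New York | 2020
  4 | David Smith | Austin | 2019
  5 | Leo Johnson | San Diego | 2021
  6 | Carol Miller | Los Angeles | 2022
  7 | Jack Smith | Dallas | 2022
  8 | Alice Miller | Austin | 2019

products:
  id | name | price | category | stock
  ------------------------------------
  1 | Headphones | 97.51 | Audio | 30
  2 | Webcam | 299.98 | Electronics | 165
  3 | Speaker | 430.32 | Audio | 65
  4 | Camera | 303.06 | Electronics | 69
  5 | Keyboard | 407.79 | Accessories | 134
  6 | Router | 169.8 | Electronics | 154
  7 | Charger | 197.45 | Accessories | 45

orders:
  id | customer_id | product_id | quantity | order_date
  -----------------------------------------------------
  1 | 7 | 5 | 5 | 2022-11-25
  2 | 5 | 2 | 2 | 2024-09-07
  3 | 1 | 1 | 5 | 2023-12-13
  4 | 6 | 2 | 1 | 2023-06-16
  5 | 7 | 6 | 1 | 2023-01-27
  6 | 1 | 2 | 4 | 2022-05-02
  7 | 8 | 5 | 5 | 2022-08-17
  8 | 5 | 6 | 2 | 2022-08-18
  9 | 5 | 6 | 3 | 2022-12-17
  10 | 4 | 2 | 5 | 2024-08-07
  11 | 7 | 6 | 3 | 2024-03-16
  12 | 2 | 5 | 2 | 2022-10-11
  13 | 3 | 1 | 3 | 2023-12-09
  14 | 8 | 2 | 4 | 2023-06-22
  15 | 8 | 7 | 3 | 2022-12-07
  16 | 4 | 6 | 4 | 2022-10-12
SELECT c.id, p.name AS customer, c.order_date, c.quantity FROM orders c JOIN customers p ON c.customer_id = p.id WHERE p.signup_year >= 2023 ORDER BY c.order_date ASC

Execution result:
(no rows)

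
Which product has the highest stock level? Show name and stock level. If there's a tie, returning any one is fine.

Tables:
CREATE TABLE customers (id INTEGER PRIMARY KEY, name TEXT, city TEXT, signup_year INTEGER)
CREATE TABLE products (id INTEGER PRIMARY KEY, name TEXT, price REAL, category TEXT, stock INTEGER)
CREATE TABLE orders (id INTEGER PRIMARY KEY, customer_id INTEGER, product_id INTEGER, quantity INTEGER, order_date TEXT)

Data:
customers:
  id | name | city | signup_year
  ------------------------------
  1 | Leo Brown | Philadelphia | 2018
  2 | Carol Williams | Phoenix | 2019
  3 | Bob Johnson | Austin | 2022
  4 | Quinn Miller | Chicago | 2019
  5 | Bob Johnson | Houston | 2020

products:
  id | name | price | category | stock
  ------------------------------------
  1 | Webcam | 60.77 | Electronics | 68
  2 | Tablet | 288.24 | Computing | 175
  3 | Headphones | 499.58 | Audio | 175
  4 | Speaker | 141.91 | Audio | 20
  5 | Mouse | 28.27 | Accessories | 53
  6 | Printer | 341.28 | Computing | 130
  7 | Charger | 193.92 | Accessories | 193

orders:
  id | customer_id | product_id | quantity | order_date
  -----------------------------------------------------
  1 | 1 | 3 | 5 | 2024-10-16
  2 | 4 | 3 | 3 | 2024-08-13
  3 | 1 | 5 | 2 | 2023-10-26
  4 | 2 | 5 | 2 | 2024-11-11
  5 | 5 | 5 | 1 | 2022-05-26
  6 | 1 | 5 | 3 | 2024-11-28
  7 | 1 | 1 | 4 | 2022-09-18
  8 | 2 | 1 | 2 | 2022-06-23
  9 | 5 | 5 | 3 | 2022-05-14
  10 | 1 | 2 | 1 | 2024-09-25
SELECT name, stock FROM products ORDER BY stock DESC LIMIT 1

Execution result:
name | stock
Charger | 193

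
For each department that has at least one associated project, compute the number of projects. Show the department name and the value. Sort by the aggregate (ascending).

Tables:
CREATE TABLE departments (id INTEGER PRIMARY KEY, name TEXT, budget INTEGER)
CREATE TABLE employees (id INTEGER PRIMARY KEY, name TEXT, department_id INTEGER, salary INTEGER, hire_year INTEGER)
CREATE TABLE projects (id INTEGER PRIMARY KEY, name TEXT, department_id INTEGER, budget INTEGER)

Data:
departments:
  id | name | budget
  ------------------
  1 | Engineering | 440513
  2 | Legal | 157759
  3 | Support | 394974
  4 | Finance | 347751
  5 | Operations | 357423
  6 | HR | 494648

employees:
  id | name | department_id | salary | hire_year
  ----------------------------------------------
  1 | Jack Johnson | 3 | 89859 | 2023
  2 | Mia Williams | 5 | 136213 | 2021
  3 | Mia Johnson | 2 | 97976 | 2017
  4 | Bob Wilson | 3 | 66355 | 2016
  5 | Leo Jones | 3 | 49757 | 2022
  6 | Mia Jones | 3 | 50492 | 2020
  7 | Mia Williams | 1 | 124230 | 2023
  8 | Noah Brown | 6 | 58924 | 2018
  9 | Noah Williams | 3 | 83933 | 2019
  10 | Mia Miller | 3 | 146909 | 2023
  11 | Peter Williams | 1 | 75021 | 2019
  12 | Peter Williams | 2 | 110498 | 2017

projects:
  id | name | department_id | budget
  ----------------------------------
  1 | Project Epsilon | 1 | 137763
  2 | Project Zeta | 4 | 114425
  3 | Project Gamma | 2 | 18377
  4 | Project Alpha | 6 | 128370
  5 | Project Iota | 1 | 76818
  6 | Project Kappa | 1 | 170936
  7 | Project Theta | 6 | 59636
SELECT p.name, COUNT(*) AS n FROM projects c JOIN departments p ON c.department_id = p.id GROUP BY p.id, p.name ORDER BY n ASC

Execution result:
name | n
Legal | 1
Finance | 1
HR | 2
Engineering | 3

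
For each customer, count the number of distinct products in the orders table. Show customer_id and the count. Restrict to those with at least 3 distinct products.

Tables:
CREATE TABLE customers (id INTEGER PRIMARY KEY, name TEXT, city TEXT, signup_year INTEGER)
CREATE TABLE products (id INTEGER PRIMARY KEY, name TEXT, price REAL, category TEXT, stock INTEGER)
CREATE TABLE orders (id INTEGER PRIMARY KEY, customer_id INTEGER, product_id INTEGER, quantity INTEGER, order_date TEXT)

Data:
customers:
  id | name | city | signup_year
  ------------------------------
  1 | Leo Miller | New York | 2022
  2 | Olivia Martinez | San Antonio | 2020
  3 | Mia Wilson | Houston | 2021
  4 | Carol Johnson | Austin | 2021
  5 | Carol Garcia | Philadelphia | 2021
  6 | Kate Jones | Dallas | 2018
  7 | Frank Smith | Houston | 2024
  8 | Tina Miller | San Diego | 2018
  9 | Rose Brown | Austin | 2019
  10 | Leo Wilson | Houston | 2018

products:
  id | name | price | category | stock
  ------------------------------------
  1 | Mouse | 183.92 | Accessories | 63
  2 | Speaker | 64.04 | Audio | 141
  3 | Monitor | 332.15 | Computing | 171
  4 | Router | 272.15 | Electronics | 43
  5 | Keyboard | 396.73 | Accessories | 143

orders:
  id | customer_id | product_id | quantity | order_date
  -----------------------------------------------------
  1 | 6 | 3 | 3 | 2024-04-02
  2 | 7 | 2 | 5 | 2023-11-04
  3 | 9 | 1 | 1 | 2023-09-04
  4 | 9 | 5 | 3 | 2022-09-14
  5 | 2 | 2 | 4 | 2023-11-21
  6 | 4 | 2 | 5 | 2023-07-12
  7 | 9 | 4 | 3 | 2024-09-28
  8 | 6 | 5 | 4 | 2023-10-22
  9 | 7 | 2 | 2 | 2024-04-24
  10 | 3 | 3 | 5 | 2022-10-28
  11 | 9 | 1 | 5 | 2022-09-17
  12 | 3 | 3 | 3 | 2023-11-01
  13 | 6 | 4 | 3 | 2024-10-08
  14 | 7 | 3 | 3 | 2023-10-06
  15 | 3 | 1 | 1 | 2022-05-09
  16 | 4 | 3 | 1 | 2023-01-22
SELECT customer_id, COUNT(DISTINCT product_id) AS distinct_product_count FROM orders GROUP BY customer_id HAVING COUNT(DISTINCT product_id) >= 3

Execution result:
customer_id | distinct_product_count
6 | 3
9 | 3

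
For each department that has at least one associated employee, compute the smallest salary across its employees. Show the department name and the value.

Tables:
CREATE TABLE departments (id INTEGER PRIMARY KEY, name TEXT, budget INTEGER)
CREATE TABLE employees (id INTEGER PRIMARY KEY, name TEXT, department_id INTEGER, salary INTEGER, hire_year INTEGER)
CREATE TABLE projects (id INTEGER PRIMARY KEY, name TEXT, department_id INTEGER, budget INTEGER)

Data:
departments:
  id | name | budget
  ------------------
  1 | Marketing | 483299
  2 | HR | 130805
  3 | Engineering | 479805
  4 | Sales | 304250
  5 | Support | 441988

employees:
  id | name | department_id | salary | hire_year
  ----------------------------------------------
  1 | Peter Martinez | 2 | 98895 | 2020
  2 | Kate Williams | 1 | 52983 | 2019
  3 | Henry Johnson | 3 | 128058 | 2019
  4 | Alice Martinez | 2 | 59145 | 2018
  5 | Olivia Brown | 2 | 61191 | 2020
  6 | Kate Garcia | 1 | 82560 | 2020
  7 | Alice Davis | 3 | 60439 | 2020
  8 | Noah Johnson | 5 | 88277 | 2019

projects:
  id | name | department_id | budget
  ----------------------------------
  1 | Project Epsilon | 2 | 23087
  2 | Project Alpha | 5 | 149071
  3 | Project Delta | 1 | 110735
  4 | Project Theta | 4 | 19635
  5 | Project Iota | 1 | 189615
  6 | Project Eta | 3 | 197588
SELECT p.name, MIN(c.salary) AS min_salary FROM employees c JOIN departments p ON c.department_id = p.id GROUP BY p.id, p.name

Execution result:
name | min_salary
Marketing | 52983
HR | 59145
Engineering | 60439
Support | 88277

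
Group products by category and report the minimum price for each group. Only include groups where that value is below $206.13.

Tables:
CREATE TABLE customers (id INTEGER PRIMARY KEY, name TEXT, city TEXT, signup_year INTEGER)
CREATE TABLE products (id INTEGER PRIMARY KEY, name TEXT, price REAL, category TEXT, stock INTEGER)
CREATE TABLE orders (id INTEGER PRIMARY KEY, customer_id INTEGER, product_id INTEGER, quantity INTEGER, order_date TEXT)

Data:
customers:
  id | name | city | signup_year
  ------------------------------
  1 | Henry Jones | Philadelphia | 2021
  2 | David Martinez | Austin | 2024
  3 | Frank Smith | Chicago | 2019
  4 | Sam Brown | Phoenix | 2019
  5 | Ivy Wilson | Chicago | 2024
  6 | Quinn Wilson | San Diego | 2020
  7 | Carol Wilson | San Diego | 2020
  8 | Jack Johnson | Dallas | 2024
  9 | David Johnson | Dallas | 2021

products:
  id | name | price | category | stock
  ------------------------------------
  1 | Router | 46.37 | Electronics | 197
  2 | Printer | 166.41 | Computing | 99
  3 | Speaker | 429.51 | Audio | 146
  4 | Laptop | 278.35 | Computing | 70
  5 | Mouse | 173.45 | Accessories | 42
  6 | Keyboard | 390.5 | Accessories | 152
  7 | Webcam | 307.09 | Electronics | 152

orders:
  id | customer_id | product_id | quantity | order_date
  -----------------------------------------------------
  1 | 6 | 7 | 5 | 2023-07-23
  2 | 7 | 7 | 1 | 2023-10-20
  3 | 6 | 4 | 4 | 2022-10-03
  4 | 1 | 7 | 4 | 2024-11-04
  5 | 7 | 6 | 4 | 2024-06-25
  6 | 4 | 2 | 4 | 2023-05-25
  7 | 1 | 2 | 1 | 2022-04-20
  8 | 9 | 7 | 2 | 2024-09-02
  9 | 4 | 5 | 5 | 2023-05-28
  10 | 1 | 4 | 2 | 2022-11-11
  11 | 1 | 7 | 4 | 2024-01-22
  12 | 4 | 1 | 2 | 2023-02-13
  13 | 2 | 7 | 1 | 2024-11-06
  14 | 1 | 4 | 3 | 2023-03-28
SELECT category, MIN(price) AS min_price FROM products GROUP BY category HAVING MIN(price) < 206.13

Execution result:
category | min_price
Accessories | 173.45
Computing | 166.41
Electronics | 46.37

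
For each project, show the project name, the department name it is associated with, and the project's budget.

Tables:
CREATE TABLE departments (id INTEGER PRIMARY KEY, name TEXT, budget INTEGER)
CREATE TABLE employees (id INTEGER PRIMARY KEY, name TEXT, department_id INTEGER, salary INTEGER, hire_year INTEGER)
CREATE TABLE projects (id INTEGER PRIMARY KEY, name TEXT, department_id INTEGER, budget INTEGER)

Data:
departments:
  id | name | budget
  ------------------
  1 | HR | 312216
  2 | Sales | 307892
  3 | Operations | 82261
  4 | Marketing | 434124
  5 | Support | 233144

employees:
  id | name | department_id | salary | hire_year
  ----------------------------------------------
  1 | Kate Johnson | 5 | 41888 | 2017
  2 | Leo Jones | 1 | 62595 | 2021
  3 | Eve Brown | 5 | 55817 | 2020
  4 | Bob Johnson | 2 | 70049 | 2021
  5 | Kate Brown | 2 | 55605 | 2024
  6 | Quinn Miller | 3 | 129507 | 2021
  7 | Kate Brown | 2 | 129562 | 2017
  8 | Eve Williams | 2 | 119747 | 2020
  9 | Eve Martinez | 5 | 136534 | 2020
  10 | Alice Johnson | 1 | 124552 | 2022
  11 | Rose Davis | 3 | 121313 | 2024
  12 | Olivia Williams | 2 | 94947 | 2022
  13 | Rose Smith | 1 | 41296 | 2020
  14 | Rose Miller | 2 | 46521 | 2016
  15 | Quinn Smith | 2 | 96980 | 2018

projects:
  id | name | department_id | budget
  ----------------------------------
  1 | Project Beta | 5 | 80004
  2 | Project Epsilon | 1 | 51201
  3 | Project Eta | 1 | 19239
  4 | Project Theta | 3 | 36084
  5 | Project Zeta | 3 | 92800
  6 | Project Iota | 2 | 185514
SELECT c.name, p.name AS department, c.budget FROM projects c JOIN departments p ON c.department_id = p.id

Execution result:
name | department | budget
Project Beta | Support | 80004
Project Epsilon | HR | 51201
Project Eta | HR | 19239
Project Theta | Operations | 36084
Project Zeta | Operations | 92800
Project Iota | Sales | 185514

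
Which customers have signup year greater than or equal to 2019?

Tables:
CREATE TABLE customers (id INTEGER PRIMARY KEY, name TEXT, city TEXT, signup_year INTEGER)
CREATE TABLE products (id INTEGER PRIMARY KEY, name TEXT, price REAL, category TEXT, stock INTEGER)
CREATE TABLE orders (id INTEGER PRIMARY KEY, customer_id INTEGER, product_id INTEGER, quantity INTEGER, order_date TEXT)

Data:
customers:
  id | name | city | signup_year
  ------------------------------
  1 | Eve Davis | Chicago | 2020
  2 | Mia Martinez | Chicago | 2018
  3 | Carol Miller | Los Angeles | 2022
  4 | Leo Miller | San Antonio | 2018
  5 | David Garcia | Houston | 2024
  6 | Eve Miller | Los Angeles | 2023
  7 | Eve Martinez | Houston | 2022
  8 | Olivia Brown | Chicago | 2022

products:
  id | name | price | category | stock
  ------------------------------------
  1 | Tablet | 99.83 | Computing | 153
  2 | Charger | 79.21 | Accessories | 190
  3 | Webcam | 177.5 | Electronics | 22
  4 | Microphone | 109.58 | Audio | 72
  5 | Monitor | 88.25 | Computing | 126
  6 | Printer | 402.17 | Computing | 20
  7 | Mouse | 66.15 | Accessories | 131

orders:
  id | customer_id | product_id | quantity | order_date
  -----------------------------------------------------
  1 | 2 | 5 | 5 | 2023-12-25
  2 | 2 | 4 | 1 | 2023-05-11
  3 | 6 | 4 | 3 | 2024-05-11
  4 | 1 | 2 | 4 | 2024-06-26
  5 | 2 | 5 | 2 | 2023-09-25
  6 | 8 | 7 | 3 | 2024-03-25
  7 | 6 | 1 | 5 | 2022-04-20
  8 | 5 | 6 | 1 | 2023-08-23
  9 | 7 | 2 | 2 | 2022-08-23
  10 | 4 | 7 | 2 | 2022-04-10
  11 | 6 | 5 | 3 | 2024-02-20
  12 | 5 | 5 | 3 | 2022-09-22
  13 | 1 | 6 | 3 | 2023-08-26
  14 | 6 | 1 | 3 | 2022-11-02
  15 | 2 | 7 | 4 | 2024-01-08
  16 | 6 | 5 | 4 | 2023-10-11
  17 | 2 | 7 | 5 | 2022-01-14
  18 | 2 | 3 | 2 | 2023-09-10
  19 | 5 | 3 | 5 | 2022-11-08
SELECT name, signup_year FROM customers WHERE signup_year >= 2019

Execution result:
name | signup_year
Eve Davis | 2020
Carol Miller | 2022
David Garcia | 2024
Eve Miller | 2023
Eve Martinez | 2022
Olivia Brown | 2022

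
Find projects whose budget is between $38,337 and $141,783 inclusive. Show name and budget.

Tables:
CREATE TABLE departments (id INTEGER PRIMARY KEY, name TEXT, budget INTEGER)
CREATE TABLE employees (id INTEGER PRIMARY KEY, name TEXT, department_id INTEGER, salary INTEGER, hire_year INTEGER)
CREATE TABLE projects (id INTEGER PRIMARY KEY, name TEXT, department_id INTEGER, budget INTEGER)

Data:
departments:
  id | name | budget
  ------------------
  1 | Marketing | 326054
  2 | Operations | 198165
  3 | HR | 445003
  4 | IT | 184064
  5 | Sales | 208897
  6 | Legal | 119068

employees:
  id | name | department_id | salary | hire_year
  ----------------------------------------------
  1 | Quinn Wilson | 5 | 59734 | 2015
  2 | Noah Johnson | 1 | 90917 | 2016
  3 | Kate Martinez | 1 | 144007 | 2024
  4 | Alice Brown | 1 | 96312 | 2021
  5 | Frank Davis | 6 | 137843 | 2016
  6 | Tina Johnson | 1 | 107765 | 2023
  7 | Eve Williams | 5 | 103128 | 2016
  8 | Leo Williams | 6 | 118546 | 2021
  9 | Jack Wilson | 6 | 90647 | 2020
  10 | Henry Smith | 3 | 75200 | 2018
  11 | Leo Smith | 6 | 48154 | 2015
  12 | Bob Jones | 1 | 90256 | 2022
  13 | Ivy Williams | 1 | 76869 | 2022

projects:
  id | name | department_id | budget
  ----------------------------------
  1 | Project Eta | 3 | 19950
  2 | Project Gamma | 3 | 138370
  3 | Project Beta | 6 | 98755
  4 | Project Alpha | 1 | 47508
SELECT name, budget FROM projects WHERE budget BETWEEN 38337 AND 141783

Execution result:
name | budget
Project Gamma | 138370
Project Beta | 98755
Project Alpha | 47508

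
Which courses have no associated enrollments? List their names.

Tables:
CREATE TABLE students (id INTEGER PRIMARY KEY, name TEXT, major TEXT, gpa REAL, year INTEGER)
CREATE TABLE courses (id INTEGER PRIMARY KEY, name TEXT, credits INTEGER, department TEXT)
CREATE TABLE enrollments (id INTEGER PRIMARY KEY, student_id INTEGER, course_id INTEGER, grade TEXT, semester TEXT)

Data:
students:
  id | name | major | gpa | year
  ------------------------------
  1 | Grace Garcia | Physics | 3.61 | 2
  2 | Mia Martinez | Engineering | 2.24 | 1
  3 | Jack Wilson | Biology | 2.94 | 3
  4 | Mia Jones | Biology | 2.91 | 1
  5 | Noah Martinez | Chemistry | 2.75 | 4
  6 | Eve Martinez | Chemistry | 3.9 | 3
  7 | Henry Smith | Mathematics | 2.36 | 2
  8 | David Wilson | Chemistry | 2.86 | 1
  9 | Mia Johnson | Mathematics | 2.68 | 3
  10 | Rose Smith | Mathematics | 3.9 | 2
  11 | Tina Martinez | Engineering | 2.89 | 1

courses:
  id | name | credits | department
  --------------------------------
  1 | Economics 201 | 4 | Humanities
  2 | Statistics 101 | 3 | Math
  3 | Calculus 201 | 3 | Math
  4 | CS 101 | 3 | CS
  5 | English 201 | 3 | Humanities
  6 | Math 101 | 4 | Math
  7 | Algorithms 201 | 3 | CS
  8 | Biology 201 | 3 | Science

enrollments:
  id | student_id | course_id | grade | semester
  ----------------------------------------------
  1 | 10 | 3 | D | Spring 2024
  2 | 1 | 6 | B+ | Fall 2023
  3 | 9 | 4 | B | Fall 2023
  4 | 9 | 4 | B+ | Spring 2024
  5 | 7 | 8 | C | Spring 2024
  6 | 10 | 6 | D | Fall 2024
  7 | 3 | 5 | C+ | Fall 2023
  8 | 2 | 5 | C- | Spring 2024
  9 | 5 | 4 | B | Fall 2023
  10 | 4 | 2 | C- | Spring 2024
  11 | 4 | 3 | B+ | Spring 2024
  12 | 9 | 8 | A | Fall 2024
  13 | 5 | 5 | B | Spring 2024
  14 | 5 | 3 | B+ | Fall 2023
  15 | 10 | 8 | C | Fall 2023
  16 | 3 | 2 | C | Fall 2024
SELECT p.name FROM courses p LEFT JOIN enrollments c ON c.course_id = p.id WHERE c.id IS NULL

Execution result:
name
Economics 201
Algorithms 201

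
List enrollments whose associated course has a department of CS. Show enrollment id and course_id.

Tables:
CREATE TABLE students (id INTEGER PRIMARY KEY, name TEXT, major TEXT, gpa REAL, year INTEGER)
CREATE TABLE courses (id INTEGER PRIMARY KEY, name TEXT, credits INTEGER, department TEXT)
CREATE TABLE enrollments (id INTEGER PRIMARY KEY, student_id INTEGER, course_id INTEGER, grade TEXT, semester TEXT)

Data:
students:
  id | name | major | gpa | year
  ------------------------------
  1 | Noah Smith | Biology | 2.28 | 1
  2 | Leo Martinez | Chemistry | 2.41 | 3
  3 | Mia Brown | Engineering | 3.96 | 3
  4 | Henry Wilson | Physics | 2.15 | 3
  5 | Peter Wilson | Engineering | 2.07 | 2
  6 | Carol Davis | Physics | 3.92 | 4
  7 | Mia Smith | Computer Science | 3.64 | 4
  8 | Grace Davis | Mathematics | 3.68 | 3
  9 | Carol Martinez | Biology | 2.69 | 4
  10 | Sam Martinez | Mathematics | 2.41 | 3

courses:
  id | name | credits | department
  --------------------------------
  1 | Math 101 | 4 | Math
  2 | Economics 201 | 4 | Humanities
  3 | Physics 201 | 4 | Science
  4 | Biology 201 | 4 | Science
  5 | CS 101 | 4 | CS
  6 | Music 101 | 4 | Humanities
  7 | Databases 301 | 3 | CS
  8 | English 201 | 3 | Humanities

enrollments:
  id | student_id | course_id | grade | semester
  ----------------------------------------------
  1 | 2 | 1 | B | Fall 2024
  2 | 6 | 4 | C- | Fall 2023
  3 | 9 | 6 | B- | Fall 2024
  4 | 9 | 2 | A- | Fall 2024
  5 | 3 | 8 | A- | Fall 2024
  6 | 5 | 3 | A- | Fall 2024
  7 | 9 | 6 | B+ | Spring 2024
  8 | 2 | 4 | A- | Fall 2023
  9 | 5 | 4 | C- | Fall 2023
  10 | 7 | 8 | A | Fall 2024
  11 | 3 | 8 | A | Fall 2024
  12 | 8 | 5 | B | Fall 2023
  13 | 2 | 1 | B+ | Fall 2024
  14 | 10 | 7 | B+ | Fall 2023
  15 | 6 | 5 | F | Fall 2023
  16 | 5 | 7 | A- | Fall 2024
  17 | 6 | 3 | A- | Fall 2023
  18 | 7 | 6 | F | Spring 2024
SELECT id, course_id FROM enrollments WHERE course_id IN (SELECT id FROM courses WHERE department = 'CS')

Execution result:
id | course_id
12 | 5
14 | 7
15 | 5
16 | 7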